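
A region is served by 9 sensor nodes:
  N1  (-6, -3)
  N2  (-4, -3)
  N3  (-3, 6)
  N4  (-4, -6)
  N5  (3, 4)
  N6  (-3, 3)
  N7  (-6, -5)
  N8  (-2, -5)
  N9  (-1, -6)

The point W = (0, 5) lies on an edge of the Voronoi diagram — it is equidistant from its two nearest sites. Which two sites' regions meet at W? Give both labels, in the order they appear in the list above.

Squared distances from W to each site:
|WN1|² = (0−(-6))² + (5−(-3))² = 36 + 64 = 100
|WN2|² = (0−(-4))² + (5−(-3))² = 16 + 64 = 80
|WN3|² = (0−(-3))² + (5−6)² = 9 + 1 = 10
|WN4|² = (0−(-4))² + (5−(-6))² = 16 + 121 = 137
|WN5|² = (0−3)² + (5−4)² = 9 + 1 = 10
|WN6|² = (0−(-3))² + (5−3)² = 9 + 4 = 13
|WN7|² = (0−(-6))² + (5−(-5))² = 36 + 100 = 136
|WN8|² = (0−(-2))² + (5−(-5))² = 4 + 100 = 104
|WN9|² = (0−(-1))² + (5−(-6))² = 1 + 121 = 122
W is equidistant from N3 and N5 (both at squared distance 10), and every other site is strictly farther — so W lies on the N3–N5 Voronoi edge.

N3 and N5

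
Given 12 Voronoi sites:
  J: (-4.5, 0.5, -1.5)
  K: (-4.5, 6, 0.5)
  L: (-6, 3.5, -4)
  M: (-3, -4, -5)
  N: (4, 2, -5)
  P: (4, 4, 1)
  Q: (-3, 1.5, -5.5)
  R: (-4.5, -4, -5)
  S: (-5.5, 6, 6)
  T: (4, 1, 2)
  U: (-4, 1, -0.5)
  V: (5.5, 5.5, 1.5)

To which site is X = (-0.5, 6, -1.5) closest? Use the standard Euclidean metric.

Since √ is increasing, it suffices to compare squared distances:
|XJ|² = 16 + 30.25 + 0 = 46.25
|XK|² = 16 + 0 + 4 = 20
|XL|² = 30.25 + 6.25 + 6.25 = 42.75
|XM|² = 6.25 + 100 + 12.25 = 118.5
|XN|² = 20.25 + 16 + 12.25 = 48.5
|XP|² = 20.25 + 4 + 6.25 = 30.5
|XQ|² = 6.25 + 20.25 + 16 = 42.5
|XR|² = 16 + 100 + 12.25 = 128.25
|XS|² = 25 + 0 + 56.25 = 81.25
|XT|² = 20.25 + 25 + 12.25 = 57.5
|XU|² = 12.25 + 25 + 1 = 38.25
|XV|² = 36 + 0.25 + 9 = 45.25
The smallest is to K, so X lies in the Voronoi region of K.

K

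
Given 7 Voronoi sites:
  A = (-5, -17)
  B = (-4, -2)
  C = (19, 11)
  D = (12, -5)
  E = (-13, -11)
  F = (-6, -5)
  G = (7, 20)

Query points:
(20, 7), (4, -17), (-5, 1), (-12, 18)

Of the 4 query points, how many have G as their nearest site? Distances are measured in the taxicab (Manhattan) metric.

1

(20, 7) — d to each: A:49, B:33, C:5, D:20, E:51, F:38, G:26 → nearest is C
(4, -17) — d to each: A:9, B:23, C:43, D:20, E:23, F:22, G:40 → nearest is A
(-5, 1) — d to each: A:18, B:4, C:34, D:23, E:20, F:7, G:31 → nearest is B
(-12, 18) — d to each: A:42, B:28, C:38, D:47, E:30, F:29, G:21 → nearest is G
1 of the 4 points has G as nearest.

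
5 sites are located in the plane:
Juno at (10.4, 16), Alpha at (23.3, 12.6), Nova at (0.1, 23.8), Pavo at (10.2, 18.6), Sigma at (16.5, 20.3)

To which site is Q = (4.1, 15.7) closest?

Squared Euclidean distances:
d²(Q, Juno) = (4.1−10.4)² + (15.7−16)² = 39.69 + 0.09 = 39.78
d²(Q, Alpha) = (4.1−23.3)² + (15.7−12.6)² = 368.64 + 9.61 = 378.25
d²(Q, Nova) = (4.1−0.1)² + (15.7−23.8)² = 16 + 65.61 = 81.61
d²(Q, Pavo) = (4.1−10.2)² + (15.7−18.6)² = 37.21 + 8.41 = 45.62
d²(Q, Sigma) = (4.1−16.5)² + (15.7−20.3)² = 153.76 + 21.16 = 174.92
Minimum is at Juno.

Juno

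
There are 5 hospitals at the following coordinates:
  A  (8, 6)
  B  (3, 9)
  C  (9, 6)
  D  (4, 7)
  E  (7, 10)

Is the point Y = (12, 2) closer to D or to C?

Compare squared distances:
|YD|² = (12−4)² + (2−7)² = 64 + 25 = 89
|YC|² = (12−9)² + (2−6)² = 9 + 16 = 25
89 > 25, so C is closer.

C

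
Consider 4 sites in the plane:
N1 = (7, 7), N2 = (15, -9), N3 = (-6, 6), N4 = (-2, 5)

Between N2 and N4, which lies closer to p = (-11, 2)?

N4

Compare squared distances:
|pN2|² = (-11−15)² + (2−(-9))² = 676 + 121 = 797
|pN4|² = (-11−(-2))² + (2−5)² = 81 + 9 = 90
797 > 90, so N4 is closer.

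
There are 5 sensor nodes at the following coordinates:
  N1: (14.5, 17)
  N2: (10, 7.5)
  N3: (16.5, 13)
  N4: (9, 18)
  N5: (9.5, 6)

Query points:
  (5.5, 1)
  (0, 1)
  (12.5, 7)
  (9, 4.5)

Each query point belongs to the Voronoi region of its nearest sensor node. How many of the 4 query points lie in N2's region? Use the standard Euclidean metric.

(5.5, 1) — d² to each: N1:337, N2:62.5, N3:265, N4:301.25, N5:41 → nearest is N5
(0, 1) — d² to each: N1:466.25, N2:142.25, N3:416.25, N4:370, N5:115.25 → nearest is N5
(12.5, 7) — d² to each: N1:104, N2:6.5, N3:52, N4:133.25, N5:10 → nearest is N2
(9, 4.5) — d² to each: N1:186.5, N2:10, N3:128.5, N4:182.25, N5:2.5 → nearest is N5
1 of the 4 points has N2 as nearest.

1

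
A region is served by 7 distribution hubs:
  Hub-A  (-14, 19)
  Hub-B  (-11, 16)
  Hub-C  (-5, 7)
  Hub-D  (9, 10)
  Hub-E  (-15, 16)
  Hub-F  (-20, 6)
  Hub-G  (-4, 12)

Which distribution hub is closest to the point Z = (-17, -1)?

Hub-F

Squared Euclidean distances:
d²(Z, Hub-A) = (-17−(-14))² + (-1−19)² = 9 + 400 = 409
d²(Z, Hub-B) = (-17−(-11))² + (-1−16)² = 36 + 289 = 325
d²(Z, Hub-C) = (-17−(-5))² + (-1−7)² = 144 + 64 = 208
d²(Z, Hub-D) = (-17−9)² + (-1−10)² = 676 + 121 = 797
d²(Z, Hub-E) = (-17−(-15))² + (-1−16)² = 4 + 289 = 293
d²(Z, Hub-F) = (-17−(-20))² + (-1−6)² = 9 + 49 = 58
d²(Z, Hub-G) = (-17−(-4))² + (-1−12)² = 169 + 169 = 338
Minimum is at Hub-F.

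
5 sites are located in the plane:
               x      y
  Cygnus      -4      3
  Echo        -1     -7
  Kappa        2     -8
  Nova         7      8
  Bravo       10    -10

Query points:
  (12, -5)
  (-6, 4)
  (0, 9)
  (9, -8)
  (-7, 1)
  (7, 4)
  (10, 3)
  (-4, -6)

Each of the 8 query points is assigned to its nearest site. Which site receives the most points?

(12, -5) — d² to each: Cygnus:320, Echo:173, Kappa:109, Nova:194, Bravo:29 → nearest is Bravo
(-6, 4) — d² to each: Cygnus:5, Echo:146, Kappa:208, Nova:185, Bravo:452 → nearest is Cygnus
(0, 9) — d² to each: Cygnus:52, Echo:257, Kappa:293, Nova:50, Bravo:461 → nearest is Nova
(9, -8) — d² to each: Cygnus:290, Echo:101, Kappa:49, Nova:260, Bravo:5 → nearest is Bravo
(-7, 1) — d² to each: Cygnus:13, Echo:100, Kappa:162, Nova:245, Bravo:410 → nearest is Cygnus
(7, 4) — d² to each: Cygnus:122, Echo:185, Kappa:169, Nova:16, Bravo:205 → nearest is Nova
(10, 3) — d² to each: Cygnus:196, Echo:221, Kappa:185, Nova:34, Bravo:169 → nearest is Nova
(-4, -6) — d² to each: Cygnus:81, Echo:10, Kappa:40, Nova:317, Bravo:212 → nearest is Echo
Tally — Cygnus:2, Echo:1, Nova:3, Bravo:2. Nova captures the most (3).

Nova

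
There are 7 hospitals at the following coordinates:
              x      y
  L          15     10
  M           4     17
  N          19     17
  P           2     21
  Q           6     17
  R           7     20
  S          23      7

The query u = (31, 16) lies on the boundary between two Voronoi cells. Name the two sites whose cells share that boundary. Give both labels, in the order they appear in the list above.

N and S

Squared distances from u to each site:
|uL|² = 256 + 36 = 292
|uM|² = 729 + 1 = 730
|uN|² = 144 + 1 = 145
|uP|² = 841 + 25 = 866
|uQ|² = 625 + 1 = 626
|uR|² = 576 + 16 = 592
|uS|² = 64 + 81 = 145
u is equidistant from N and S (both at squared distance 145), and every other site is strictly farther — so u lies on the N–S Voronoi edge.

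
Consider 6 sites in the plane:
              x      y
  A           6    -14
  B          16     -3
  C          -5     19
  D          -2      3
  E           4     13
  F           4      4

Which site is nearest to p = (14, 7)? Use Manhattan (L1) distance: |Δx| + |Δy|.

B

d(p,A) = |14−6| + |7−(-14)| = 8 + 21 = 29
d(p,B) = |14−16| + |7−(-3)| = 2 + 10 = 12
d(p,C) = |14−(-5)| + |7−19| = 19 + 12 = 31
d(p,D) = |14−(-2)| + |7−3| = 16 + 4 = 20
d(p,E) = |14−4| + |7−13| = 10 + 6 = 16
d(p,F) = |14−4| + |7−4| = 10 + 3 = 13
Minimum is at B.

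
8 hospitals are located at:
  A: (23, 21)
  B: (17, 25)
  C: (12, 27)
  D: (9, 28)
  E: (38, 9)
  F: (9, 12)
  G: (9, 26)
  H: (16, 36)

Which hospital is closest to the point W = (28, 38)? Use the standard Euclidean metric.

Since √ is increasing, it suffices to compare squared distances:
|WA|² = (28−23)² + (38−21)² = 25 + 289 = 314
|WB|² = (28−17)² + (38−25)² = 121 + 169 = 290
|WC|² = (28−12)² + (38−27)² = 256 + 121 = 377
|WD|² = (28−9)² + (38−28)² = 361 + 100 = 461
|WE|² = (28−38)² + (38−9)² = 100 + 841 = 941
|WF|² = (28−9)² + (38−12)² = 361 + 676 = 1037
|WG|² = (28−9)² + (38−26)² = 361 + 144 = 505
|WH|² = (28−16)² + (38−36)² = 144 + 4 = 148
The smallest is to H, so W lies in the Voronoi region of H.

H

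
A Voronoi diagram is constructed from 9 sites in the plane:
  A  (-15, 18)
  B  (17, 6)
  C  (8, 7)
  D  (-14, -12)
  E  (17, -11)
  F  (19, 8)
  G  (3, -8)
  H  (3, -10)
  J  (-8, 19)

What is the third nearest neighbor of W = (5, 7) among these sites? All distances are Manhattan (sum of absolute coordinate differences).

d(W,A) = |5−(-15)| + |7−18| = 20 + 11 = 31
d(W,B) = |5−17| + |7−6| = 12 + 1 = 13
d(W,C) = |5−8| + |7−7| = 3 + 0 = 3
d(W,D) = |5−(-14)| + |7−(-12)| = 19 + 19 = 38
d(W,E) = |5−17| + |7−(-11)| = 12 + 18 = 30
d(W,F) = |5−19| + |7−8| = 14 + 1 = 15
d(W,G) = |5−3| + |7−(-8)| = 2 + 15 = 17
d(W,H) = |5−3| + |7−(-10)| = 2 + 17 = 19
d(W,J) = |5−(-8)| + |7−19| = 13 + 12 = 25
Sorted ascending: C, B, F, G, … — the third-nearest is F.

F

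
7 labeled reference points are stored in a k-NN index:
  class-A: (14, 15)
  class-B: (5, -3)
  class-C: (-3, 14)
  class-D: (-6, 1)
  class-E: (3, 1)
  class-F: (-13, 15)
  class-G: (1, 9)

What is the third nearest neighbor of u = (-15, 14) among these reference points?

class-D

Since √ is increasing, it suffices to compare squared distances:
d²(u, class-A) = 841 + 1 = 842
d²(u, class-B) = 400 + 289 = 689
d²(u, class-C) = 144 + 0 = 144
d²(u, class-D) = 81 + 169 = 250
d²(u, class-E) = 324 + 169 = 493
d²(u, class-F) = 4 + 1 = 5
d²(u, class-G) = 256 + 25 = 281
Sorted ascending: class-F, class-C, class-D, class-G, … — the third-nearest is class-D.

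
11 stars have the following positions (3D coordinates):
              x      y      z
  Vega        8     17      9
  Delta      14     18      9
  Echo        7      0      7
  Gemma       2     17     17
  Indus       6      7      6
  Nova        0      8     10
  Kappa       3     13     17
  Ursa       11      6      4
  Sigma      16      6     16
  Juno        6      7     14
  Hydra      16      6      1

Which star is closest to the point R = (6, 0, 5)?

Squared Euclidean distances:
d²(R, Vega) = 4 + 289 + 16 = 309
d²(R, Delta) = 64 + 324 + 16 = 404
d²(R, Echo) = 1 + 0 + 4 = 5
d²(R, Gemma) = 16 + 289 + 144 = 449
d²(R, Indus) = 0 + 49 + 1 = 50
d²(R, Nova) = 36 + 64 + 25 = 125
d²(R, Kappa) = 9 + 169 + 144 = 322
d²(R, Ursa) = 25 + 36 + 1 = 62
d²(R, Sigma) = 100 + 36 + 121 = 257
d²(R, Juno) = 0 + 49 + 81 = 130
d²(R, Hydra) = 100 + 36 + 16 = 152
Minimum is at Echo.

Echo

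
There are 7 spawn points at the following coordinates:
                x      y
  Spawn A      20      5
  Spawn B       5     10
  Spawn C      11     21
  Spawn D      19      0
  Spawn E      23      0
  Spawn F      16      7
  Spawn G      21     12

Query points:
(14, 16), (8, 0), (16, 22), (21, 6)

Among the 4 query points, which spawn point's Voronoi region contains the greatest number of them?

(14, 16) — d² to each: Spawn A:157, Spawn B:117, Spawn C:34, Spawn D:281, Spawn E:337, Spawn F:85, Spawn G:65 → nearest is Spawn C
(8, 0) — d² to each: Spawn A:169, Spawn B:109, Spawn C:450, Spawn D:121, Spawn E:225, Spawn F:113, Spawn G:313 → nearest is Spawn B
(16, 22) — d² to each: Spawn A:305, Spawn B:265, Spawn C:26, Spawn D:493, Spawn E:533, Spawn F:225, Spawn G:125 → nearest is Spawn C
(21, 6) — d² to each: Spawn A:2, Spawn B:272, Spawn C:325, Spawn D:40, Spawn E:40, Spawn F:26, Spawn G:36 → nearest is Spawn A
Tally — Spawn A:1, Spawn B:1, Spawn C:2. Spawn C captures the most (2).

Spawn C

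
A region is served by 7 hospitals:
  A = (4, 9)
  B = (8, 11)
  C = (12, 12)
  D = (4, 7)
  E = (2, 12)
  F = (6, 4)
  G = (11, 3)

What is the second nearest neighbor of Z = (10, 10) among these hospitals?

Since √ is increasing, it suffices to compare squared distances:
|ZA|² = 36 + 1 = 37
|ZB|² = 4 + 1 = 5
|ZC|² = 4 + 4 = 8
|ZD|² = 36 + 9 = 45
|ZE|² = 64 + 4 = 68
|ZF|² = 16 + 36 = 52
|ZG|² = 1 + 49 = 50
Sorted ascending: B, C, A, … — the second-nearest is C.

C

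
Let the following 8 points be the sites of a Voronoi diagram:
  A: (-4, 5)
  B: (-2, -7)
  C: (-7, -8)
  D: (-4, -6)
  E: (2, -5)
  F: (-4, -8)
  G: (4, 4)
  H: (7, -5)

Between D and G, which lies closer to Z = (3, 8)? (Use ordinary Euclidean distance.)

Compare squared distances:
|ZD|² = (3−(-4))² + (8−(-6))² = 49 + 196 = 245
|ZG|² = (3−4)² + (8−4)² = 1 + 16 = 17
245 > 17, so G is closer.

G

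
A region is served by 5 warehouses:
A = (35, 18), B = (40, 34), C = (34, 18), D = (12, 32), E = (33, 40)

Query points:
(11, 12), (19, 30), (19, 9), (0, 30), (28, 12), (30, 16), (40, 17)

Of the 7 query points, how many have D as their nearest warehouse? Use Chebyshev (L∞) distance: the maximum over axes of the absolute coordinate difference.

(11, 12) — d to each: A:24, B:29, C:23, D:20, E:28 → nearest is D
(19, 30) — d to each: A:16, B:21, C:15, D:7, E:14 → nearest is D
(19, 9) — d to each: A:16, B:25, C:15, D:23, E:31 → nearest is C
(0, 30) — d to each: A:35, B:40, C:34, D:12, E:33 → nearest is D
(28, 12) — d to each: A:7, B:22, C:6, D:20, E:28 → nearest is C
(30, 16) — d to each: A:5, B:18, C:4, D:18, E:24 → nearest is C
(40, 17) — d to each: A:5, B:17, C:6, D:28, E:23 → nearest is A
3 of the 7 points have D as nearest.

3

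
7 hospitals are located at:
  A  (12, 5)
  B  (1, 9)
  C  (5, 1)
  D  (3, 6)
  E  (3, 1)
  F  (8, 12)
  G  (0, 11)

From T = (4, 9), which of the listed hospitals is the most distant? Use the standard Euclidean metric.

A

Squared Euclidean distances:
|TA|² = (4−12)² + (9−5)² = 64 + 16 = 80
|TB|² = (4−1)² + (9−9)² = 9 + 0 = 9
|TC|² = (4−5)² + (9−1)² = 1 + 64 = 65
|TD|² = (4−3)² + (9−6)² = 1 + 9 = 10
|TE|² = (4−3)² + (9−1)² = 1 + 64 = 65
|TF|² = (4−8)² + (9−12)² = 16 + 9 = 25
|TG|² = (4−0)² + (9−11)² = 16 + 4 = 20
The largest is to A.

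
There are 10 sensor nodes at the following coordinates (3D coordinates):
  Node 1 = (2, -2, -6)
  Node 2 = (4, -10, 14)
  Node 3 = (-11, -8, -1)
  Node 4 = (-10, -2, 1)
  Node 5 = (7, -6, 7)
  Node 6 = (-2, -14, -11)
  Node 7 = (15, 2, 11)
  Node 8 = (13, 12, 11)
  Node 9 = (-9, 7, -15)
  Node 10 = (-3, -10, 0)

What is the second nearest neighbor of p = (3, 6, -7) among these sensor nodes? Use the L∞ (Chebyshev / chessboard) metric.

Node 9

d(p, Node 1) = max(1, 8, 1) = 8
d(p, Node 2) = max(1, 16, 21) = 21
d(p, Node 3) = max(14, 14, 6) = 14
d(p, Node 4) = max(13, 8, 8) = 13
d(p, Node 5) = max(4, 12, 14) = 14
d(p, Node 6) = max(5, 20, 4) = 20
d(p, Node 7) = max(12, 4, 18) = 18
d(p, Node 8) = max(10, 6, 18) = 18
d(p, Node 9) = max(12, 1, 8) = 12
d(p, Node 10) = max(6, 16, 7) = 16
Sorted ascending: Node 1, Node 9, Node 4, … — the second-nearest is Node 9.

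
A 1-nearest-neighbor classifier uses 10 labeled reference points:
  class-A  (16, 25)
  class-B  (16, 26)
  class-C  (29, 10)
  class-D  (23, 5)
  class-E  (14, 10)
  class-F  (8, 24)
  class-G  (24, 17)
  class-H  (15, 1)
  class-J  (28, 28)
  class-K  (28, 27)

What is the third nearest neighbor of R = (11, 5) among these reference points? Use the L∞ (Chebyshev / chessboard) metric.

d(R, class-A) = max(5, 20) = 20
d(R, class-B) = max(5, 21) = 21
d(R, class-C) = max(18, 5) = 18
d(R, class-D) = max(12, 0) = 12
d(R, class-E) = max(3, 5) = 5
d(R, class-F) = max(3, 19) = 19
d(R, class-G) = max(13, 12) = 13
d(R, class-H) = max(4, 4) = 4
d(R, class-J) = max(17, 23) = 23
d(R, class-K) = max(17, 22) = 22
Sorted ascending: class-H, class-E, class-D, class-G, … — the third-nearest is class-D.

class-D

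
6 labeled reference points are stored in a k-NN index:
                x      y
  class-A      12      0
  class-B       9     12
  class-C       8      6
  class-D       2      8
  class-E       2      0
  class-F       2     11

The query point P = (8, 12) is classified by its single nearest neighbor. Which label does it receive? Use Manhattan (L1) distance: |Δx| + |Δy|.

class-B

d(P, class-A) = 4 + 12 = 16
d(P, class-B) = 1 + 0 = 1
d(P, class-C) = 0 + 6 = 6
d(P, class-D) = 6 + 4 = 10
d(P, class-E) = 6 + 12 = 18
d(P, class-F) = 6 + 1 = 7
The smallest is to class-B, so P lies in the Voronoi region of class-B.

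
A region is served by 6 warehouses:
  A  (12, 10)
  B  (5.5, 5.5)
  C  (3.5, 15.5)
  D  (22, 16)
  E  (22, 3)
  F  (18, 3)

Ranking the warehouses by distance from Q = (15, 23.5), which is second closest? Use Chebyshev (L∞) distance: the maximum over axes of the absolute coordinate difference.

d(Q,A) = max(3, 13.5) = 13.5
d(Q,B) = max(9.5, 18) = 18
d(Q,C) = max(11.5, 8) = 11.5
d(Q,D) = max(7, 7.5) = 7.5
d(Q,E) = max(7, 20.5) = 20.5
d(Q,F) = max(3, 20.5) = 20.5
Sorted ascending: D, C, A, … — the second-nearest is C.

C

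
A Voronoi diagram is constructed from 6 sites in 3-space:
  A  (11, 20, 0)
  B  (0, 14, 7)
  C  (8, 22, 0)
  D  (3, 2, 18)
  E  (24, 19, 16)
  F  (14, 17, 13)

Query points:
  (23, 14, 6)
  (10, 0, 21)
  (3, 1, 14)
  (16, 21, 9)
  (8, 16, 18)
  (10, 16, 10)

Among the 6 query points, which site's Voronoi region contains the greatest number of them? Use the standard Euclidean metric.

(23, 14, 6) — d² to each: A:216, B:530, C:325, D:688, E:126, F:139 → nearest is E
(10, 0, 21) — d² to each: A:842, B:492, C:929, D:62, E:582, F:369 → nearest is D
(3, 1, 14) — d² to each: A:621, B:227, C:662, D:17, E:769, F:378 → nearest is D
(16, 21, 9) — d² to each: A:107, B:309, C:146, D:611, E:117, F:36 → nearest is F
(8, 16, 18) — d² to each: A:349, B:189, C:360, D:221, E:269, F:62 → nearest is F
(10, 16, 10) — d² to each: A:117, B:113, C:140, D:309, E:241, F:26 → nearest is F
Tally — D:2, E:1, F:3. F captures the most (3).

F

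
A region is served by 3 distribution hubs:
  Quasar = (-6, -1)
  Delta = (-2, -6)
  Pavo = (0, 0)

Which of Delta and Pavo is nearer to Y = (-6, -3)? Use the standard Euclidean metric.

Delta

Compare squared distances:
d²(Y, Delta) = (-6−(-2))² + (-3−(-6))² = 16 + 9 = 25
d²(Y, Pavo) = (-6−0)² + (-3−0)² = 36 + 9 = 45
25 < 45, so Delta is closer.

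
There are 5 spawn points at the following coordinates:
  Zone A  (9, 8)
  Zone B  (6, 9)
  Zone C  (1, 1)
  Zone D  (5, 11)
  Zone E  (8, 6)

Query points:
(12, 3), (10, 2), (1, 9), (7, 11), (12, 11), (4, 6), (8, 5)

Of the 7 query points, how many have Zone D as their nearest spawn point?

2

(12, 3) — d² to each: Zone A:34, Zone B:72, Zone C:125, Zone D:113, Zone E:25 → nearest is Zone E
(10, 2) — d² to each: Zone A:37, Zone B:65, Zone C:82, Zone D:106, Zone E:20 → nearest is Zone E
(1, 9) — d² to each: Zone A:65, Zone B:25, Zone C:64, Zone D:20, Zone E:58 → nearest is Zone D
(7, 11) — d² to each: Zone A:13, Zone B:5, Zone C:136, Zone D:4, Zone E:26 → nearest is Zone D
(12, 11) — d² to each: Zone A:18, Zone B:40, Zone C:221, Zone D:49, Zone E:41 → nearest is Zone A
(4, 6) — d² to each: Zone A:29, Zone B:13, Zone C:34, Zone D:26, Zone E:16 → nearest is Zone B
(8, 5) — d² to each: Zone A:10, Zone B:20, Zone C:65, Zone D:45, Zone E:1 → nearest is Zone E
2 of the 7 points have Zone D as nearest.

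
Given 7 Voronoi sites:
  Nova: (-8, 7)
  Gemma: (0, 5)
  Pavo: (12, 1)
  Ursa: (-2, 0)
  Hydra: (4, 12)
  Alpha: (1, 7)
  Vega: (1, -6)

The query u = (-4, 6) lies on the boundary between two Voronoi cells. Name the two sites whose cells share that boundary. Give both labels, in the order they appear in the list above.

Squared distances from u to each site:
d²(u, Nova) = (-4−(-8))² + (6−7)² = 16 + 1 = 17
d²(u, Gemma) = (-4−0)² + (6−5)² = 16 + 1 = 17
d²(u, Pavo) = (-4−12)² + (6−1)² = 256 + 25 = 281
d²(u, Ursa) = (-4−(-2))² + (6−0)² = 4 + 36 = 40
d²(u, Hydra) = (-4−4)² + (6−12)² = 64 + 36 = 100
d²(u, Alpha) = (-4−1)² + (6−7)² = 25 + 1 = 26
d²(u, Vega) = (-4−1)² + (6−(-6))² = 25 + 144 = 169
u is equidistant from Nova and Gemma (both at squared distance 17), and every other site is strictly farther — so u lies on the Nova–Gemma Voronoi edge.

Nova and Gemma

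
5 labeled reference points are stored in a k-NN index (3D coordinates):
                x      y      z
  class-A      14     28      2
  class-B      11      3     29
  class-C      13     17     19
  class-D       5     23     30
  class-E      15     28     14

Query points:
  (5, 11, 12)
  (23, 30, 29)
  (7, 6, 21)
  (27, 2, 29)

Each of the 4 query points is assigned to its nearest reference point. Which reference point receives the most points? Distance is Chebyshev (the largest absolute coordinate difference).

(5, 11, 12) — d to each: class-A:17, class-B:17, class-C:8, class-D:18, class-E:17 → nearest is class-C
(23, 30, 29) — d to each: class-A:27, class-B:27, class-C:13, class-D:18, class-E:15 → nearest is class-C
(7, 6, 21) — d to each: class-A:22, class-B:8, class-C:11, class-D:17, class-E:22 → nearest is class-B
(27, 2, 29) — d to each: class-A:27, class-B:16, class-C:15, class-D:22, class-E:26 → nearest is class-C
Tally — class-B:1, class-C:3. class-C captures the most (3).

class-C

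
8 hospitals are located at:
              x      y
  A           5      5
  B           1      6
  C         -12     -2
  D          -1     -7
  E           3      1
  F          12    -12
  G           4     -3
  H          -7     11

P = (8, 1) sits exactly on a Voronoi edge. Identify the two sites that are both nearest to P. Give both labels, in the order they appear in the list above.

A and E

Squared distances from P to each site:
|PA|² = 9 + 16 = 25
|PB|² = 49 + 25 = 74
|PC|² = 400 + 9 = 409
|PD|² = 81 + 64 = 145
|PE|² = 25 + 0 = 25
|PF|² = 16 + 169 = 185
|PG|² = 16 + 16 = 32
|PH|² = 225 + 100 = 325
P is equidistant from A and E (both at squared distance 25), and every other site is strictly farther — so P lies on the A–E Voronoi edge.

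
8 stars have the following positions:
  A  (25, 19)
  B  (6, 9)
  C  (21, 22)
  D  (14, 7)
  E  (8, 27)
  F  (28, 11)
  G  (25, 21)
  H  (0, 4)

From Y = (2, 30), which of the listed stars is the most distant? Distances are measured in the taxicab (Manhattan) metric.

F

d(Y,A) = 23 + 11 = 34
d(Y,B) = 4 + 21 = 25
d(Y,C) = 19 + 8 = 27
d(Y,D) = 12 + 23 = 35
d(Y,E) = 6 + 3 = 9
d(Y,F) = 26 + 19 = 45
d(Y,G) = 23 + 9 = 32
d(Y,H) = 2 + 26 = 28
The largest is to F.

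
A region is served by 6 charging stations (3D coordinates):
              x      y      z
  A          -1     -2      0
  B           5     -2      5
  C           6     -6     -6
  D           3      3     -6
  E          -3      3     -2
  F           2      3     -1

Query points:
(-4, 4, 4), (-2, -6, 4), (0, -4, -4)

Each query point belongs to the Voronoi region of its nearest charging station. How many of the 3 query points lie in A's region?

(-4, 4, 4) — d² to each: A:61, B:118, C:300, D:150, E:38, F:62 → nearest is E
(-2, -6, 4) — d² to each: A:33, B:66, C:164, D:206, E:118, F:122 → nearest is A
(0, -4, -4) — d² to each: A:21, B:110, C:44, D:62, E:62, F:62 → nearest is A
2 of the 3 points have A as nearest.

2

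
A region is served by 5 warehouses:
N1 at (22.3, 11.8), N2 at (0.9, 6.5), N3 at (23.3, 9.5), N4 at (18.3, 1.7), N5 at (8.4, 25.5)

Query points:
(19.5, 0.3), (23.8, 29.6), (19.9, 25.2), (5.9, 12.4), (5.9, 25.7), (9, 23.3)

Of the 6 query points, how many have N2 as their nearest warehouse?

1

(19.5, 0.3) — d² to each: N1:140.09, N2:384.4, N3:99.08, N4:3.4, N5:758.25 → nearest is N4
(23.8, 29.6) — d² to each: N1:319.09, N2:1058.02, N3:404.26, N4:808.66, N5:253.97 → nearest is N5
(19.9, 25.2) — d² to each: N1:185.32, N2:710.69, N3:258.05, N4:554.81, N5:132.34 → nearest is N5
(5.9, 12.4) — d² to each: N1:269.32, N2:59.81, N3:311.17, N4:268.25, N5:177.86 → nearest is N2
(5.9, 25.7) — d² to each: N1:462.17, N2:393.64, N3:565.2, N4:729.76, N5:6.29 → nearest is N5
(9, 23.3) — d² to each: N1:309.14, N2:347.85, N3:394.93, N4:553.05, N5:5.2 → nearest is N5
1 of the 6 points has N2 as nearest.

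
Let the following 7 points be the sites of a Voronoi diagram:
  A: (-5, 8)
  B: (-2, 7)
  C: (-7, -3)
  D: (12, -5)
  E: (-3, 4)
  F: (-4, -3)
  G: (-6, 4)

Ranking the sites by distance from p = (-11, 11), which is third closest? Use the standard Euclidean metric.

B

Compare squared distances (the ordering matches that of the actual distances):
|pA|² = 36 + 9 = 45
|pB|² = 81 + 16 = 97
|pC|² = 16 + 196 = 212
|pD|² = 529 + 256 = 785
|pE|² = 64 + 49 = 113
|pF|² = 49 + 196 = 245
|pG|² = 25 + 49 = 74
Sorted ascending: A, G, B, E, … — the third-nearest is B.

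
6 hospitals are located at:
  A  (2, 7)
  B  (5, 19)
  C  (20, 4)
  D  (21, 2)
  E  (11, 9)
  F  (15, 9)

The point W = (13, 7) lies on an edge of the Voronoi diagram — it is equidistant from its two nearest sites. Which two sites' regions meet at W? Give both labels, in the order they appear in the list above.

E and F

Squared distances from W to each site:
|WA|² = (13−2)² + (7−7)² = 121 + 0 = 121
|WB|² = (13−5)² + (7−19)² = 64 + 144 = 208
|WC|² = (13−20)² + (7−4)² = 49 + 9 = 58
|WD|² = (13−21)² + (7−2)² = 64 + 25 = 89
|WE|² = (13−11)² + (7−9)² = 4 + 4 = 8
|WF|² = (13−15)² + (7−9)² = 4 + 4 = 8
W is equidistant from E and F (both at squared distance 8), and every other site is strictly farther — so W lies on the E–F Voronoi edge.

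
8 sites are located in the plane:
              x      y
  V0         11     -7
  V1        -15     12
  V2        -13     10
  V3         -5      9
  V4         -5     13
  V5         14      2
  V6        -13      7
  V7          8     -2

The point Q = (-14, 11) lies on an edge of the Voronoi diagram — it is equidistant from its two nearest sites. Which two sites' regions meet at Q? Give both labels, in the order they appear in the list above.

V1 and V2

Squared distances from Q to each site:
|QV0|² = (-14−11)² + (11−(-7))² = 625 + 324 = 949
|QV1|² = (-14−(-15))² + (11−12)² = 1 + 1 = 2
|QV2|² = (-14−(-13))² + (11−10)² = 1 + 1 = 2
|QV3|² = (-14−(-5))² + (11−9)² = 81 + 4 = 85
|QV4|² = (-14−(-5))² + (11−13)² = 81 + 4 = 85
|QV5|² = (-14−14)² + (11−2)² = 784 + 81 = 865
|QV6|² = (-14−(-13))² + (11−7)² = 1 + 16 = 17
|QV7|² = (-14−8)² + (11−(-2))² = 484 + 169 = 653
Q is equidistant from V1 and V2 (both at squared distance 2), and every other site is strictly farther — so Q lies on the V1–V2 Voronoi edge.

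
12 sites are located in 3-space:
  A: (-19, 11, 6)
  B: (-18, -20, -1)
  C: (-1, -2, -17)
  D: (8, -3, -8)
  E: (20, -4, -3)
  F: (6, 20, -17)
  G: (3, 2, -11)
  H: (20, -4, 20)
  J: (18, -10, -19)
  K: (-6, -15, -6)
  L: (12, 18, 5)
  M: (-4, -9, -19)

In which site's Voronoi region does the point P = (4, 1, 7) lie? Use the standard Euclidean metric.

D

Since √ is increasing, it suffices to compare squared distances:
|PA|² = 529 + 100 + 1 = 630
|PB|² = 484 + 441 + 64 = 989
|PC|² = 25 + 9 + 576 = 610
|PD|² = 16 + 16 + 225 = 257
|PE|² = 256 + 25 + 100 = 381
|PF|² = 4 + 361 + 576 = 941
|PG|² = 1 + 1 + 324 = 326
|PH|² = 256 + 25 + 169 = 450
|PJ|² = 196 + 121 + 676 = 993
|PK|² = 100 + 256 + 169 = 525
|PL|² = 64 + 289 + 4 = 357
|PM|² = 64 + 100 + 676 = 840
D is nearest.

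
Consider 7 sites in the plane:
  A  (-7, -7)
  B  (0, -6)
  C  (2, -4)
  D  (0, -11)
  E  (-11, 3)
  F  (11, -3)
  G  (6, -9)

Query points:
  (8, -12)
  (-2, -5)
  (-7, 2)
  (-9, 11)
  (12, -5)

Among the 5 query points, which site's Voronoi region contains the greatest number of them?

E

(8, -12) — d² to each: A:250, B:100, C:100, D:65, E:586, F:90, G:13 → nearest is G
(-2, -5) — d² to each: A:29, B:5, C:17, D:40, E:145, F:173, G:80 → nearest is B
(-7, 2) — d² to each: A:81, B:113, C:117, D:218, E:17, F:349, G:290 → nearest is E
(-9, 11) — d² to each: A:328, B:370, C:346, D:565, E:68, F:596, G:625 → nearest is E
(12, -5) — d² to each: A:365, B:145, C:101, D:180, E:593, F:5, G:52 → nearest is F
Tally — B:1, E:2, F:1, G:1. E captures the most (2).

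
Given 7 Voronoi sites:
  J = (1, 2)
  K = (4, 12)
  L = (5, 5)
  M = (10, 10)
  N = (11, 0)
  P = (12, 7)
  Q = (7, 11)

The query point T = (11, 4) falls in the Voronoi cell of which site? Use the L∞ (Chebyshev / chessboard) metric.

P

d(T,J) = max(10, 2) = 10
d(T,K) = max(7, 8) = 8
d(T,L) = max(6, 1) = 6
d(T,M) = max(1, 6) = 6
d(T,N) = max(0, 4) = 4
d(T,P) = max(1, 3) = 3
d(T,Q) = max(4, 7) = 7
Minimum is at P.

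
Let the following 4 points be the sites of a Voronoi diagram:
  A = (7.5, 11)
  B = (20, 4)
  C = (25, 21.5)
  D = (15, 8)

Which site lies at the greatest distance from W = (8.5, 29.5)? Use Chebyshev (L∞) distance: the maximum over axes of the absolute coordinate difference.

d(W,A) = max(1, 18.5) = 18.5
d(W,B) = max(11.5, 25.5) = 25.5
d(W,C) = max(16.5, 8) = 16.5
d(W,D) = max(6.5, 21.5) = 21.5
The largest is to B.

B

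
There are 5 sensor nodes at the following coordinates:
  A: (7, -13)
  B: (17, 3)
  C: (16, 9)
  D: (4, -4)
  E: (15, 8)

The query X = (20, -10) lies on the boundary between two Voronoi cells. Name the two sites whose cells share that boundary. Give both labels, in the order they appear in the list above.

Squared distances from X to each site:
|XA|² = (20−7)² + (-10−(-13))² = 169 + 9 = 178
|XB|² = (20−17)² + (-10−3)² = 9 + 169 = 178
|XC|² = (20−16)² + (-10−9)² = 16 + 361 = 377
|XD|² = (20−4)² + (-10−(-4))² = 256 + 36 = 292
|XE|² = (20−15)² + (-10−8)² = 25 + 324 = 349
X is equidistant from A and B (both at squared distance 178), and every other site is strictly farther — so X lies on the A–B Voronoi edge.

A and B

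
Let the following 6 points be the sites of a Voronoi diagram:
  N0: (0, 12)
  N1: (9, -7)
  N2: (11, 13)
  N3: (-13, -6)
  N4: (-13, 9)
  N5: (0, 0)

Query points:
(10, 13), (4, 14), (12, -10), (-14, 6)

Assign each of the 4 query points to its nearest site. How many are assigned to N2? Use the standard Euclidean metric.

(10, 13) — d² to each: N0:101, N1:401, N2:1, N3:890, N4:545, N5:269 → nearest is N2
(4, 14) — d² to each: N0:20, N1:466, N2:50, N3:689, N4:314, N5:212 → nearest is N0
(12, -10) — d² to each: N0:628, N1:18, N2:530, N3:641, N4:986, N5:244 → nearest is N1
(-14, 6) — d² to each: N0:232, N1:698, N2:674, N3:145, N4:10, N5:232 → nearest is N4
1 of the 4 points has N2 as nearest.

1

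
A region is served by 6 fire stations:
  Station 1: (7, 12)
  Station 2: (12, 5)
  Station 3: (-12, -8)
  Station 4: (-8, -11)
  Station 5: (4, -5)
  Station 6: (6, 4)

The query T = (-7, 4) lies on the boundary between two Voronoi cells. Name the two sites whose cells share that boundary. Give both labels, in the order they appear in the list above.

Station 3 and Station 6

Squared distances from T to each site:
d²(T, Station 1) = (-7−7)² + (4−12)² = 196 + 64 = 260
d²(T, Station 2) = (-7−12)² + (4−5)² = 361 + 1 = 362
d²(T, Station 3) = (-7−(-12))² + (4−(-8))² = 25 + 144 = 169
d²(T, Station 4) = (-7−(-8))² + (4−(-11))² = 1 + 225 = 226
d²(T, Station 5) = (-7−4)² + (4−(-5))² = 121 + 81 = 202
d²(T, Station 6) = (-7−6)² + (4−4)² = 169 + 0 = 169
T is equidistant from Station 3 and Station 6 (both at squared distance 169), and every other site is strictly farther — so T lies on the Station 3–Station 6 Voronoi edge.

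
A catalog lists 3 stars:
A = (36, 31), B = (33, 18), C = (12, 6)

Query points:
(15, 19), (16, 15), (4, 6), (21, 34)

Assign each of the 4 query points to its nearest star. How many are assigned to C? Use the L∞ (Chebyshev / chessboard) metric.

(15, 19) — d to each: A:21, B:18, C:13 → nearest is C
(16, 15) — d to each: A:20, B:17, C:9 → nearest is C
(4, 6) — d to each: A:32, B:29, C:8 → nearest is C
(21, 34) — d to each: A:15, B:16, C:28 → nearest is A
3 of the 4 points have C as nearest.

3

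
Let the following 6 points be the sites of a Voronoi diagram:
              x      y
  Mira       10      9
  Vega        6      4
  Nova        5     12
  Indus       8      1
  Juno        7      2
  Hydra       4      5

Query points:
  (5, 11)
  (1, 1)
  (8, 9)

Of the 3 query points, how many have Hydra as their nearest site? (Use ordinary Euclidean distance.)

(5, 11) — d² to each: Mira:29, Vega:50, Nova:1, Indus:109, Juno:85, Hydra:37 → nearest is Nova
(1, 1) — d² to each: Mira:145, Vega:34, Nova:137, Indus:49, Juno:37, Hydra:25 → nearest is Hydra
(8, 9) — d² to each: Mira:4, Vega:29, Nova:18, Indus:64, Juno:50, Hydra:32 → nearest is Mira
1 of the 3 points has Hydra as nearest.

1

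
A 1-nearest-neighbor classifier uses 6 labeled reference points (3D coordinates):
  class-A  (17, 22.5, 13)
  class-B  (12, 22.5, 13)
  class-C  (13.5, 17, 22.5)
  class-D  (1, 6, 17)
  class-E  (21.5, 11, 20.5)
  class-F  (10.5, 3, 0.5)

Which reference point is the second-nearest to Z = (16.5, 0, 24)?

Compare squared distances (the ordering matches that of the actual distances):
d²(Z, class-A) = 0.25 + 506.25 + 121 = 627.5
d²(Z, class-B) = 20.25 + 506.25 + 121 = 647.5
d²(Z, class-C) = 9 + 289 + 2.25 = 300.25
d²(Z, class-D) = 240.25 + 36 + 49 = 325.25
d²(Z, class-E) = 25 + 121 + 12.25 = 158.25
d²(Z, class-F) = 36 + 9 + 552.25 = 597.25
Sorted ascending: class-E, class-C, class-D, … — the second-nearest is class-C.

class-C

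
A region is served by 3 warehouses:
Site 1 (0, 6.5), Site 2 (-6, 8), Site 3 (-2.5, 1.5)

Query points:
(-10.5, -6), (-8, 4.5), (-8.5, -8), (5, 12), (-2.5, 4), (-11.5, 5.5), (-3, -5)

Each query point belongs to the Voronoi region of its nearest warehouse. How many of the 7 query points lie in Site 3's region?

4

(-10.5, -6) — d² to each: Site 1:266.5, Site 2:216.25, Site 3:120.25 → nearest is Site 3
(-8, 4.5) — d² to each: Site 1:68, Site 2:16.25, Site 3:39.25 → nearest is Site 2
(-8.5, -8) — d² to each: Site 1:282.5, Site 2:262.25, Site 3:126.25 → nearest is Site 3
(5, 12) — d² to each: Site 1:55.25, Site 2:137, Site 3:166.5 → nearest is Site 1
(-2.5, 4) — d² to each: Site 1:12.5, Site 2:28.25, Site 3:6.25 → nearest is Site 3
(-11.5, 5.5) — d² to each: Site 1:133.25, Site 2:36.5, Site 3:97 → nearest is Site 2
(-3, -5) — d² to each: Site 1:141.25, Site 2:178, Site 3:42.5 → nearest is Site 3
4 of the 7 points have Site 3 as nearest.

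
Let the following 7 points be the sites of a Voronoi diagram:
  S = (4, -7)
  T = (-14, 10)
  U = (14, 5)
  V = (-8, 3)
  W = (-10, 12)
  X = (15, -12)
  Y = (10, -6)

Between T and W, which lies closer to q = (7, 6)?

Compare squared distances:
|qT|² = (7−(-14))² + (6−10)² = 441 + 16 = 457
|qW|² = (7−(-10))² + (6−12)² = 289 + 36 = 325
457 > 325, so W is closer.

W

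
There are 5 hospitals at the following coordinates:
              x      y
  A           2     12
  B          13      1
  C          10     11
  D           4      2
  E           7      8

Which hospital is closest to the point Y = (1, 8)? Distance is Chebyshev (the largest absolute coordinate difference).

d(Y,A) = max(1, 4) = 4
d(Y,B) = max(12, 7) = 12
d(Y,C) = max(9, 3) = 9
d(Y,D) = max(3, 6) = 6
d(Y,E) = max(6, 0) = 6
Minimum is at A.

A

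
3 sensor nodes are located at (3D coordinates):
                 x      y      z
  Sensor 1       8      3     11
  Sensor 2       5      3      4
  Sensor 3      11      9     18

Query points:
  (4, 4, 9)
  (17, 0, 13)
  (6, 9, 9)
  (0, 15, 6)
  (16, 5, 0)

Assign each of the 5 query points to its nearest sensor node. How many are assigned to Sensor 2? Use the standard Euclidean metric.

(4, 4, 9) — d² to each: Sensor 1:21, Sensor 2:27, Sensor 3:155 → nearest is Sensor 1
(17, 0, 13) — d² to each: Sensor 1:94, Sensor 2:234, Sensor 3:142 → nearest is Sensor 1
(6, 9, 9) — d² to each: Sensor 1:44, Sensor 2:62, Sensor 3:106 → nearest is Sensor 1
(0, 15, 6) — d² to each: Sensor 1:233, Sensor 2:173, Sensor 3:301 → nearest is Sensor 2
(16, 5, 0) — d² to each: Sensor 1:189, Sensor 2:141, Sensor 3:365 → nearest is Sensor 2
2 of the 5 points have Sensor 2 as nearest.

2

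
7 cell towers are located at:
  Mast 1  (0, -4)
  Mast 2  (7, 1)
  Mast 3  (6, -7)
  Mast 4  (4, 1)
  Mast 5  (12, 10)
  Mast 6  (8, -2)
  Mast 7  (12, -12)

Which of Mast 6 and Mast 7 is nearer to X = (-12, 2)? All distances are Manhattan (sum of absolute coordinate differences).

d(X, Mast 6) = |-12−8| + |2−(-2)| = 20 + 4 = 24
d(X, Mast 7) = |-12−12| + |2−(-12)| = 24 + 14 = 38
24 < 38, so Mast 6 is closer.

Mast 6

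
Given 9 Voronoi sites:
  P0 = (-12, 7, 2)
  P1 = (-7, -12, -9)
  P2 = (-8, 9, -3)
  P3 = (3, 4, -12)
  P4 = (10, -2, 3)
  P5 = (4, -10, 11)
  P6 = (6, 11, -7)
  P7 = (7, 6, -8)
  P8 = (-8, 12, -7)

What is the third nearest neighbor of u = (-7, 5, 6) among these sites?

P8

Compare squared distances (the ordering matches that of the actual distances):
|uP0|² = 25 + 4 + 16 = 45
|uP1|² = 0 + 289 + 225 = 514
|uP2|² = 1 + 16 + 81 = 98
|uP3|² = 100 + 1 + 324 = 425
|uP4|² = 289 + 49 + 9 = 347
|uP5|² = 121 + 225 + 25 = 371
|uP6|² = 169 + 36 + 169 = 374
|uP7|² = 196 + 1 + 196 = 393
|uP8|² = 1 + 49 + 169 = 219
Sorted ascending: P0, P2, P8, P4, … — the third-nearest is P8.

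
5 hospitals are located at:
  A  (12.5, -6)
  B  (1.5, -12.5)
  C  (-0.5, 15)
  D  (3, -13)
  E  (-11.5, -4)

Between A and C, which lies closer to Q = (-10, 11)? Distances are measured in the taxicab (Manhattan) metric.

C

d(Q,A) = |-10−12.5| + |11−(-6)| = 22.5 + 17 = 39.5
d(Q,C) = |-10−(-0.5)| + |11−15| = 9.5 + 4 = 13.5
39.5 > 13.5, so C is closer.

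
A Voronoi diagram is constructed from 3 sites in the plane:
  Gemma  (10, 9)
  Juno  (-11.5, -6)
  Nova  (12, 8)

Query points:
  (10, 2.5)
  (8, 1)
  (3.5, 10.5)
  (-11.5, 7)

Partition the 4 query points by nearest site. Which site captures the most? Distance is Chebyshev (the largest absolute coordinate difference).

Nova

(10, 2.5) — d to each: Gemma:6.5, Juno:21.5, Nova:5.5 → nearest is Nova
(8, 1) — d to each: Gemma:8, Juno:19.5, Nova:7 → nearest is Nova
(3.5, 10.5) — d to each: Gemma:6.5, Juno:16.5, Nova:8.5 → nearest is Gemma
(-11.5, 7) — d to each: Gemma:21.5, Juno:13, Nova:23.5 → nearest is Juno
Tally — Gemma:1, Juno:1, Nova:2. Nova captures the most (2).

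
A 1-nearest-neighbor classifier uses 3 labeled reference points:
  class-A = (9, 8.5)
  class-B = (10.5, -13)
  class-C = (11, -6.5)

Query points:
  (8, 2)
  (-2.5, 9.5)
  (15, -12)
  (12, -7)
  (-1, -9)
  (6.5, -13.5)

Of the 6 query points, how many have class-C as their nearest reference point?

1

(8, 2) — d² to each: class-A:43.25, class-B:231.25, class-C:81.25 → nearest is class-A
(-2.5, 9.5) — d² to each: class-A:133.25, class-B:675.25, class-C:438.25 → nearest is class-A
(15, -12) — d² to each: class-A:456.25, class-B:21.25, class-C:46.25 → nearest is class-B
(12, -7) — d² to each: class-A:249.25, class-B:38.25, class-C:1.25 → nearest is class-C
(-1, -9) — d² to each: class-A:406.25, class-B:148.25, class-C:150.25 → nearest is class-B
(6.5, -13.5) — d² to each: class-A:490.25, class-B:16.25, class-C:69.25 → nearest is class-B
1 of the 6 points has class-C as nearest.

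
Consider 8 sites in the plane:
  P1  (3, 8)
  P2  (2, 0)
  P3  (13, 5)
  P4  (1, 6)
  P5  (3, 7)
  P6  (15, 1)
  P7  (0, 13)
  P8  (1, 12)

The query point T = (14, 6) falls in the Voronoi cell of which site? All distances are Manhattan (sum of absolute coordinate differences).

P3

d(T,P1) = |14−3| + |6−8| = 11 + 2 = 13
d(T,P2) = |14−2| + |6−0| = 12 + 6 = 18
d(T,P3) = |14−13| + |6−5| = 1 + 1 = 2
d(T,P4) = |14−1| + |6−6| = 13 + 0 = 13
d(T,P5) = |14−3| + |6−7| = 11 + 1 = 12
d(T,P6) = |14−15| + |6−1| = 1 + 5 = 6
d(T,P7) = |14−0| + |6−13| = 14 + 7 = 21
d(T,P8) = |14−1| + |6−12| = 13 + 6 = 19
Minimum is at P3.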